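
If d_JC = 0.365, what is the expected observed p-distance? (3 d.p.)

p = (3/4)(1 − e^(−4d/3)) = 0.75 × (1 − e^(-0.486667)) = 0.75 × (1 − 0.614672) = 0.288996.

0.289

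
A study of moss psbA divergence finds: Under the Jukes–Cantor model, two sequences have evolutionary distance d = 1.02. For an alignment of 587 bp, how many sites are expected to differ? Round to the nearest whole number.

327

Invert JC69: p = (3/4)(1 − e^(−4d/3)) = 0.75 × (1 − e^(-1.36)) = 0.75 × (1 − 0.256661) = 0.557504.
Expected differing sites = pL ≈ 0.557504 × 587 = 327.254848 ≈ 327.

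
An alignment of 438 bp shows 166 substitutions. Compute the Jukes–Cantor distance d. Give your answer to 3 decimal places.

0.528

p = 166/438 ≈ 0.378995.
d = −(3/4) ln(1 − 4p/3) = −0.75 ln(1 − 0.505327) = −0.75 ln(0.494673)
  = −0.75 × (-0.703858) = 0.527894 substitutions/site.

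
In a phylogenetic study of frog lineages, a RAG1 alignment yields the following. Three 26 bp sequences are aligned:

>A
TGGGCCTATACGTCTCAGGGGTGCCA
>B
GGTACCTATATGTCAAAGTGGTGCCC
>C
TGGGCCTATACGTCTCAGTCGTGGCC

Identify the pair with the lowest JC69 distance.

A and C

A–B: 8/26 differ, p = 0.308, d = 0.396.
A–C: 4/26 differ, p = 0.154, d = 0.172.
B–C: 8/26 differ, p = 0.308, d = 0.396.
The smallest distance is between A and C.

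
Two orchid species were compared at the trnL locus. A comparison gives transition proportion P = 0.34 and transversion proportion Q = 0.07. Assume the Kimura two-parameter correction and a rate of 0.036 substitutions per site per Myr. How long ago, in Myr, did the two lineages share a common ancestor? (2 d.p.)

10.15

Under the Kimura two-parameter model, d = −½ ln(1 − 2P − Q) − ¼ ln(1 − 2Q).
1 − 2P − Q = 0.25, giving −½ ln(0.25) = 0.693147.
1 − 2Q = 0.86, giving −¼ ln(0.86) = 0.037706.
d = 0.693147 + 0.037706 = 0.730853.
Under a molecular clock d = 2μt, so t = d/(2μ) = 0.730853 / (2 × 0.036) = 10.15 Myr.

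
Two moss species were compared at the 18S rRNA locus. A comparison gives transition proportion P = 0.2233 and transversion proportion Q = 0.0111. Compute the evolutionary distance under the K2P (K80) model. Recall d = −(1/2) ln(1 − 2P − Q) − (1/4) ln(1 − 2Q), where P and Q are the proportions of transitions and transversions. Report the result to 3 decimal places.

0.312

Under the Kimura two-parameter model, d = −½ ln(1 − 2P − Q) − ¼ ln(1 − 2Q).
1 − 2P − Q = 0.5423, giving −½ ln(0.5423) = 0.305968.
1 − 2Q = 0.9778, giving −¼ ln(0.9778) = 0.005613.
d = 0.305968 + 0.005613 = 0.311581.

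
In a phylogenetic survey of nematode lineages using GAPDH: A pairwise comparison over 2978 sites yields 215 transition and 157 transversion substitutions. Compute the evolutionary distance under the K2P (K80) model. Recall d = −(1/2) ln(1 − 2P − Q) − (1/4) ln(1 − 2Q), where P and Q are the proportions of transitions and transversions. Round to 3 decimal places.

0.138

P = 215/2978 ≈ 0.072196 and Q = 157/2978 ≈ 0.05272.
Under the Kimura two-parameter model, d = −½ ln(1 − 2P − Q) − ¼ ln(1 − 2Q).
1 − 2P − Q = 0.802888, giving −½ ln(0.802888) = 0.109770.
1 − 2Q = 0.89456, giving −¼ ln(0.89456) = 0.027856.
d = 0.109770 + 0.027856 = 0.137626.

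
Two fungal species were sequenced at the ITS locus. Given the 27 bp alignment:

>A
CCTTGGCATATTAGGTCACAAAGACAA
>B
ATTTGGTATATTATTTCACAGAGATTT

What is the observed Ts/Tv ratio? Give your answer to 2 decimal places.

Transitions are A↔G and C↔T; transversions are all other mismatches.
Transitions: 4. Transversions: 5.
R = 4/5 = 0.80.

0.80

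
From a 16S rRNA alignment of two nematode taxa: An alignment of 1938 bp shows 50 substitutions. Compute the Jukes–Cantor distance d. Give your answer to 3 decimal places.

0.026

p = 50/1938 ≈ 0.0258.
d = −(3/4) ln(1 − 4p/3) = −0.75 ln(1 − 0.0344) = −0.75 ln(0.9656)
  = −0.75 × (-0.035006) = 0.026255 substitutions/site.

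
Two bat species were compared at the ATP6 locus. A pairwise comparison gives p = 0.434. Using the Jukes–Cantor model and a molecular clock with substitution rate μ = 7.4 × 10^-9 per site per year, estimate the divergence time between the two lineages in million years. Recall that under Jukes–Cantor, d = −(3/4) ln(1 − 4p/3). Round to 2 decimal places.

43.80

d = −(3/4) ln(1 − 4p/3) = −0.75 ln(1 − 0.578667) = −0.75 ln(0.421333)
  = −0.75 × (-0.864332) = 0.648249 substitutions/site.
Under a molecular clock d = 2μt, so t = d/(2μ) = 0.648249 / (2 × 7.4 × 10^-9) = 43.80 million years.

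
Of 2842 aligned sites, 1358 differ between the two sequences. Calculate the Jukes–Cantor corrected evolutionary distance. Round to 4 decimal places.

p = 1358/2842 ≈ 0.477833.
d = −(3/4) ln(1 − 4p/3) = −0.75 ln(1 − 0.637111) = −0.75 ln(0.362889)
  = −0.75 × (-1.013658) = 0.760244 substitutions/site.

0.7602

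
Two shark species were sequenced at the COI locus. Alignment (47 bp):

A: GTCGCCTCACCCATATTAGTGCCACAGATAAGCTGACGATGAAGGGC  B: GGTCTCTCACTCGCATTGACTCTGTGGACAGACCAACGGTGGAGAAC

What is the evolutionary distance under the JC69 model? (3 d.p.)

0.857

The sequences differ at 24 of 47 sites, so p = 24/47 ≈ 0.510638.
d = −(3/4) ln(1 − 4p/3) = −0.75 ln(1 − 0.680851) = −0.75 ln(0.319149)
  = −0.75 × (-1.142097) = 0.856573 substitutions/site.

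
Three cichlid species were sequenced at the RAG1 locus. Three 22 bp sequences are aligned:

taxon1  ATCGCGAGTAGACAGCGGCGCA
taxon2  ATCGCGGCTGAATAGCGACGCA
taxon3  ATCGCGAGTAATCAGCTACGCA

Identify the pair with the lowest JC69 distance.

taxon1–taxon2: 6/22 differ, p = 0.273, d = 0.339.
taxon1–taxon3: 4/22 differ, p = 0.182, d = 0.208.
taxon2–taxon3: 6/22 differ, p = 0.273, d = 0.339.
The smallest distance is between taxon1 and taxon3.

taxon1 and taxon3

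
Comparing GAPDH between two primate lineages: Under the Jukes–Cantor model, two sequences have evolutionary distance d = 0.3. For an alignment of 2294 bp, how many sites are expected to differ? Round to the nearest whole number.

Invert JC69: p = (3/4)(1 − e^(−4d/3)) = 0.75 × (1 − e^(-0.4)) = 0.75 × (1 − 0.670320) = 0.247260.
Expected differing sites = pL ≈ 0.247260 × 2294 = 567.21444 ≈ 567.

567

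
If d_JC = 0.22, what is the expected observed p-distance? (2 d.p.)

p = (3/4)(1 − e^(−4d/3)) = 0.75 × (1 − e^(-0.293333)) = 0.75 × (1 − 0.745774) = 0.190670.

0.19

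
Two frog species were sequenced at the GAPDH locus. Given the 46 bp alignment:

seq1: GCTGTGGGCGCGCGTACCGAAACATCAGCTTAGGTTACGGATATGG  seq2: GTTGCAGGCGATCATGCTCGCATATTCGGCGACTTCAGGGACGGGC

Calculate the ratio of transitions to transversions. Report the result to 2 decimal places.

Transitions are A↔G and C↔T; transversions are all other mismatches.
Transitions: 13. Transversions: 12.
R = 13/12 = 1.083333… ≈ 1.08 (to 2 d.p.).

1.08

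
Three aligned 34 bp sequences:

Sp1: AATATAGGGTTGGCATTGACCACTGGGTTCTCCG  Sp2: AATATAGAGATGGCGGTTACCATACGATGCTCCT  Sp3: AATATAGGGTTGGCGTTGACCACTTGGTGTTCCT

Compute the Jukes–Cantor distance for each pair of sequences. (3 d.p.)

d(Sp1,Sp2) = 0.423, d(Sp1,Sp3) = 0.164, d(Sp2,Sp3) = 0.326

Sp1–Sp2: 11/34 sites differ → p ≈ 0.323529, d = −0.75 ln(1 − 0.431372) = 0.423397 ≈ 0.423.
Sp1–Sp3: 5/34 sites differ → p ≈ 0.147059, d = −0.75 ln(1 − 0.196079) = 0.163691 ≈ 0.164.
Sp2–Sp3: 9/34 sites differ → p ≈ 0.264706, d = −0.75 ln(1 − 0.352941) = 0.326488 ≈ 0.326.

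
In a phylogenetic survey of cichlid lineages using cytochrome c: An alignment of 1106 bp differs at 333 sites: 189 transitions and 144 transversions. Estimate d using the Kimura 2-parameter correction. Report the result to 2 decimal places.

P = 189/1106 ≈ 0.170886 and Q = 144/1106 ≈ 0.130199.
Under the Kimura two-parameter model, d = −½ ln(1 − 2P − Q) − ¼ ln(1 − 2Q).
1 − 2P − Q = 0.528029, giving −½ ln(0.528029) = 0.319302.
1 − 2Q = 0.739602, giving −¼ ln(0.739602) = 0.075411.
d = 0.319302 + 0.075411 = 0.394713.

0.39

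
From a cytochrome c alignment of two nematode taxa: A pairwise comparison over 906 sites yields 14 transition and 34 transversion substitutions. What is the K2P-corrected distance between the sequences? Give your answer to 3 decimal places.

P = 14/906 ≈ 0.015453 and Q = 34/906 ≈ 0.037528.
Under the Kimura two-parameter model, d = −½ ln(1 − 2P − Q) − ¼ ln(1 − 2Q).
1 − 2P − Q = 0.931566, giving −½ ln(0.931566) = 0.035444.
1 − 2Q = 0.924944, giving −¼ ln(0.924944) = 0.019506.
d = 0.035444 + 0.019506 = 0.054950.

0.055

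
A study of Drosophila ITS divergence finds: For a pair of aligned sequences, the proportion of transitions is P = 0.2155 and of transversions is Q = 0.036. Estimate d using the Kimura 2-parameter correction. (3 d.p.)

Under the Kimura two-parameter model, d = −½ ln(1 − 2P − Q) − ¼ ln(1 − 2Q).
1 − 2P − Q = 0.533, giving −½ ln(0.533) = 0.314617.
1 − 2Q = 0.928, giving −¼ ln(0.928) = 0.018681.
d = 0.314617 + 0.018681 = 0.333298.

0.333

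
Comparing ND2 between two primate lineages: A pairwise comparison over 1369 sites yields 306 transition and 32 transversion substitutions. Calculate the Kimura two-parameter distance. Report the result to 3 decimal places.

0.330

P = 306/1369 ≈ 0.223521 and Q = 32/1369 ≈ 0.023375.
Under the Kimura two-parameter model, d = −½ ln(1 − 2P − Q) − ¼ ln(1 − 2Q).
1 − 2P − Q = 0.529583, giving −½ ln(0.529583) = 0.317833.
1 − 2Q = 0.95325, giving −¼ ln(0.95325) = 0.011970.
d = 0.317833 + 0.011970 = 0.329803.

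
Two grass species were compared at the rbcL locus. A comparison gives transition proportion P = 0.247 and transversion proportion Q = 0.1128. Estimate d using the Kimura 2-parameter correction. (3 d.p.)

0.531

Under the Kimura two-parameter model, d = −½ ln(1 − 2P − Q) − ¼ ln(1 − 2Q).
1 − 2P − Q = 0.3932, giving −½ ln(0.3932) = 0.466718.
1 − 2Q = 0.7744, giving −¼ ln(0.7744) = 0.063917.
d = 0.466718 + 0.063917 = 0.530635.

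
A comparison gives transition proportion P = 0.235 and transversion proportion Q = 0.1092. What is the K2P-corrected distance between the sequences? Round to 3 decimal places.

Under the Kimura two-parameter model, d = −½ ln(1 − 2P − Q) − ¼ ln(1 − 2Q).
1 − 2P − Q = 0.4208, giving −½ ln(0.4208) = 0.432799.
1 − 2Q = 0.7816, giving −¼ ln(0.7816) = 0.061603.
d = 0.432799 + 0.061603 = 0.494402.

0.494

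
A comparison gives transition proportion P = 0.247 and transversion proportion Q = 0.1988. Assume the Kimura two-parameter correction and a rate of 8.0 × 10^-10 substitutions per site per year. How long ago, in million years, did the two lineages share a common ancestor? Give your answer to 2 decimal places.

448.02

Under the Kimura two-parameter model, d = −½ ln(1 − 2P − Q) − ¼ ln(1 − 2Q).
1 − 2P − Q = 0.3072, giving −½ ln(0.3072) = 0.590128.
1 − 2Q = 0.6024, giving −¼ ln(0.6024) = 0.126708.
d = 0.590128 + 0.126708 = 0.716836.
Under a molecular clock d = 2μt, so t = d/(2μ) = 0.716836 / (2 × 8.0 × 10^-10) = 448.02 million years.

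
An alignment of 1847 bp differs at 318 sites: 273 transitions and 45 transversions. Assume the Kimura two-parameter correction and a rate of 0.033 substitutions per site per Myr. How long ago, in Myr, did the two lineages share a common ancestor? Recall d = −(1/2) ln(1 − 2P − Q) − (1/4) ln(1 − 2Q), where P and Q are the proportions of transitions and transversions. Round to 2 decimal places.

P = 273/1847 ≈ 0.147807 and Q = 45/1847 ≈ 0.024364.
Under the Kimura two-parameter model, d = −½ ln(1 − 2P − Q) − ¼ ln(1 − 2Q).
1 − 2P − Q = 0.680022, giving −½ ln(0.680022) = 0.192815.
1 − 2Q = 0.951272, giving −¼ ln(0.951272) = 0.012489.
d = 0.192815 + 0.012489 = 0.205304.
Under a molecular clock d = 2μt, so t = d/(2μ) = 0.205304 / (2 × 0.033) = 3.11 Myr.

3.11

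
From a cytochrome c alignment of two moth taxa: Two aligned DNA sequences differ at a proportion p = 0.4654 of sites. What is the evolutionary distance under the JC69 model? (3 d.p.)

d = −(3/4) ln(1 − 4p/3) = −0.75 ln(1 − 0.620533) = −0.75 ln(0.379467)
  = −0.75 × (-0.968988) = 0.726741 substitutions/site.

0.727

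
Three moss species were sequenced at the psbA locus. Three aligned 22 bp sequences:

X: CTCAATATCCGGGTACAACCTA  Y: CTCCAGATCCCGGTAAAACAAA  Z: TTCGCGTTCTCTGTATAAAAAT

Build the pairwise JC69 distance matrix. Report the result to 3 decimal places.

d(X,Y) = 0.339, d(X,Z) = 1.163, d(Y,Z) = 0.591

X–Y: 6/22 sites differ → p ≈ 0.272727, d = −0.75 ln(1 − 0.363636) = 0.338988 ≈ 0.339.
X–Z: 13/22 sites differ → p ≈ 0.590909, d = −0.75 ln(1 − 0.787879) = 1.162949 ≈ 1.163.
Y–Z: 9/22 sites differ → p ≈ 0.409091, d = −0.75 ln(1 − 0.545455) = 0.591344 ≈ 0.591.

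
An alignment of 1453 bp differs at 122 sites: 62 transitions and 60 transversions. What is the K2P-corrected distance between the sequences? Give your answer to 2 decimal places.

0.09

P = 62/1453 ≈ 0.04267 and Q = 60/1453 ≈ 0.041294.
Under the Kimura two-parameter model, d = −½ ln(1 − 2P − Q) − ¼ ln(1 − 2Q).
1 − 2P − Q = 0.873366, giving −½ ln(0.873366) = 0.067700.
1 − 2Q = 0.917412, giving −¼ ln(0.917412) = 0.021550.
d = 0.067700 + 0.021550 = 0.089250.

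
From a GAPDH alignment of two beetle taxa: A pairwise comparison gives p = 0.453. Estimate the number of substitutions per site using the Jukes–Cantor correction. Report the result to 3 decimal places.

0.695

d = −(3/4) ln(1 − 4p/3) = −0.75 ln(1 − 0.604) = −0.75 ln(0.396)
  = −0.75 × (-0.926341) = 0.694756 substitutions/site.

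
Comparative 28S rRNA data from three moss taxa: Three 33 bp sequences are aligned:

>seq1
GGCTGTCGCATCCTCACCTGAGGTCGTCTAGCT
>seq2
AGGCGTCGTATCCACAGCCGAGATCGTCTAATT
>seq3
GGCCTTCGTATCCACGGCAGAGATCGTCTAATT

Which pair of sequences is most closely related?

seq1–seq2: 10/33 differ, p = 0.303, d = 0.388.
seq1–seq3: 10/33 differ, p = 0.303, d = 0.388.
seq2–seq3: 5/33 differ, p = 0.152, d = 0.169.
The smallest distance is between seq2 and seq3.

seq2 and seq3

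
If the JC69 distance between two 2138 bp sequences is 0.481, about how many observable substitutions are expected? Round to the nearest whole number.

759

Invert JC69: p = (3/4)(1 − e^(−4d/3)) = 0.75 × (1 − e^(-0.641333)) = 0.75 × (1 − 0.526590) = 0.355058.
Expected differing sites = pL ≈ 0.355058 × 2138 = 759.114004 ≈ 759.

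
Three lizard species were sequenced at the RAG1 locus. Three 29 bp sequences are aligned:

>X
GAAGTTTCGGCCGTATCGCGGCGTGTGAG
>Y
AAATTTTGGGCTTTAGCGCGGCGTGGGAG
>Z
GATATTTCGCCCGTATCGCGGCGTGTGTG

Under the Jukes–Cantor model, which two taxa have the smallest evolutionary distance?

X–Y: 7/29 differ, p = 0.241, d = 0.291.
X–Z: 4/29 differ, p = 0.138, d = 0.152.
Y–Z: 10/29 differ, p = 0.345, d = 0.462.
The smallest distance is between X and Z.

X and Z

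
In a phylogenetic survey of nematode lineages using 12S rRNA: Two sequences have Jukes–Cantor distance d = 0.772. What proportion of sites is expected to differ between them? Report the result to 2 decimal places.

0.48

p = (3/4)(1 − e^(−4d/3)) = 0.75 × (1 − e^(-1.029333)) = 0.75 × (1 − 0.357245) = 0.482066.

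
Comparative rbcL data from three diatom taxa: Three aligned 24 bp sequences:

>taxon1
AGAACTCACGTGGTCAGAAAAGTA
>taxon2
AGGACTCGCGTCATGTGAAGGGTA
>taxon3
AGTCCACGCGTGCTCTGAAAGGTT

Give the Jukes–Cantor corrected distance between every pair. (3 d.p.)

d(taxon1,taxon2) = 0.441, d(taxon1,taxon3) = 0.441, d(taxon2,taxon3) = 0.441

taxon1–taxon2: 8/24 sites differ → p ≈ 0.333333, d = −0.75 ln(1 − 0.444444) = 0.440839 ≈ 0.441.
taxon1–taxon3: 8/24 sites differ → p ≈ 0.333333, d = −0.75 ln(1 − 0.444444) = 0.440839 ≈ 0.441.
taxon2–taxon3: 8/24 sites differ → p ≈ 0.333333, d = −0.75 ln(1 − 0.444444) = 0.440839 ≈ 0.441.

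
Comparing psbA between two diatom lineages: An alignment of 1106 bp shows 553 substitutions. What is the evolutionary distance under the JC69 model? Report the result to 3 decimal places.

p = 553/1106 = 0.5.
d = −(3/4) ln(1 − 4p/3) = −0.75 ln(1 − 0.666667) = −0.75 ln(0.333333)
  = −0.75 × (-1.098613) = 0.823960 substitutions/site.

0.824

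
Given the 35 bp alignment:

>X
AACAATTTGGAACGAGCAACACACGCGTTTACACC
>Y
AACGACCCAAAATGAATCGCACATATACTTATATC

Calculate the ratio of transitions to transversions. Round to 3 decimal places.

17.000

Transitions are A↔G and C↔T; transversions are all other mismatches.
Transitions: 17. Transversions: 1.
R = 17/1 = 17.000.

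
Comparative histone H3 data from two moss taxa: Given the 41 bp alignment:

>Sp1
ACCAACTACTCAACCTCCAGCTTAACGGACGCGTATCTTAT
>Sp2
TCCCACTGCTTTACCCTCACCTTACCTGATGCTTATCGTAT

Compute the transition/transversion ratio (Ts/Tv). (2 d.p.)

Transitions are A↔G and C↔T; transversions are all other mismatches.
Transitions: 5. Transversions: 8.
R = 5/8 = 0.625 ≈ 0.63 (to 2 d.p.).

0.63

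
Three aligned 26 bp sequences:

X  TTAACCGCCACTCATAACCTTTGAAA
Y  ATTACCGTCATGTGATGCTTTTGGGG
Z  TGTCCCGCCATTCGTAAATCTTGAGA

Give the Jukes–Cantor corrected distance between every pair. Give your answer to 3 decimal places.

X–Y: 14/26 sites differ → p ≈ 0.538462, d = −0.75 ln(1 − 0.717949) = 0.949251 ≈ 0.949.
X–Z: 9/26 sites differ → p ≈ 0.346154, d = −0.75 ln(1 − 0.461539) = 0.464280 ≈ 0.464.
Y–Z: 13/26 sites differ → p = 0.5, d = −0.75 ln(1 − 0.666667) = 0.823960 ≈ 0.824.

d(X,Y) = 0.949, d(X,Z) = 0.464, d(Y,Z) = 0.824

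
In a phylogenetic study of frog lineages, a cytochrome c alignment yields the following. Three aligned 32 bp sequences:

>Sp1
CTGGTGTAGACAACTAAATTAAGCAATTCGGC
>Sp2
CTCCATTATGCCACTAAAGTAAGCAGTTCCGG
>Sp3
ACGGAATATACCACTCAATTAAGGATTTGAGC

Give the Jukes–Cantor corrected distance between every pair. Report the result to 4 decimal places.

d(Sp1,Sp2) = 0.4598, d(Sp1,Sp3) = 0.4598, d(Sp2,Sp3) = 0.5851

Sp1–Sp2: 11/32 sites differ → p = 0.34375, d = −0.75 ln(1 − 0.458333) = 0.459828 ≈ 0.4598.
Sp1–Sp3: 11/32 sites differ → p = 0.34375, d = −0.75 ln(1 − 0.458333) = 0.459828 ≈ 0.4598.
Sp2–Sp3: 13/32 sites differ → p = 0.40625, d = −0.75 ln(1 − 0.541667) = 0.585119 ≈ 0.5851.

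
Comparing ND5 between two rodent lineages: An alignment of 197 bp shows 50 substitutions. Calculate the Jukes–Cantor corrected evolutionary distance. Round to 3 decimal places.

0.310

p = 50/197 ≈ 0.253807.
d = −(3/4) ln(1 − 4p/3) = −0.75 ln(1 − 0.338409) = −0.75 ln(0.661591)
  = −0.75 × (-0.413108) = 0.309831 substitutions/site.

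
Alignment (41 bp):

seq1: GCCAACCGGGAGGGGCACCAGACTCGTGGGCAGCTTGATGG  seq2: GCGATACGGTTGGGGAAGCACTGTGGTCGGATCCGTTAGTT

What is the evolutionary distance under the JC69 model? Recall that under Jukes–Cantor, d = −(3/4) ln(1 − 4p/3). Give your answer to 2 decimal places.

0.79

The sequences differ at 20 of 41 sites, so p = 20/41 ≈ 0.487805.
d = −(3/4) ln(1 − 4p/3) = −0.75 ln(1 − 0.650407) = −0.75 ln(0.349593)
  = −0.75 × (-1.050986) = 0.788240 substitutions/site.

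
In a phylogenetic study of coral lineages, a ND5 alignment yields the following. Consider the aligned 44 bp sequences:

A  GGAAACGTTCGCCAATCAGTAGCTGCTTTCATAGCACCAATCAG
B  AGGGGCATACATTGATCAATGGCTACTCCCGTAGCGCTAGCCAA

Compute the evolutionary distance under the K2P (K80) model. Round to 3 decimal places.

Of 44 sites, 20 differences are transitions and 1 are transversions, so P = 20/44 ≈ 0.454545 and Q = 1/44 ≈ 0.022727.
Under the Kimura two-parameter model, d = −½ ln(1 − 2P − Q) − ¼ ln(1 − 2Q).
1 − 2P − Q = 0.068183, giving −½ ln(0.068183) = 1.342780.
1 − 2Q = 0.954546, giving −¼ ln(0.954546) = 0.011630.
d = 1.342780 + 0.011630 = 1.354410.

1.354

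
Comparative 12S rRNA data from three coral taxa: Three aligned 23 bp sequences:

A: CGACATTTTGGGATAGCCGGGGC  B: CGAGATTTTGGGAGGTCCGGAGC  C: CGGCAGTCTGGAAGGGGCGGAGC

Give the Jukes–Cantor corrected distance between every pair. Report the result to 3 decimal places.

A–B: 5/23 sites differ → p ≈ 0.217391, d = −0.75 ln(1 − 0.289855) = 0.256715 ≈ 0.257.
A–C: 8/23 sites differ → p ≈ 0.347826, d = −0.75 ln(1 − 0.463768) = 0.467391 ≈ 0.467.
B–C: 7/23 sites differ → p ≈ 0.304348, d = −0.75 ln(1 − 0.405797) = 0.390401 ≈ 0.390.

d(A,B) = 0.257, d(A,C) = 0.467, d(B,C) = 0.390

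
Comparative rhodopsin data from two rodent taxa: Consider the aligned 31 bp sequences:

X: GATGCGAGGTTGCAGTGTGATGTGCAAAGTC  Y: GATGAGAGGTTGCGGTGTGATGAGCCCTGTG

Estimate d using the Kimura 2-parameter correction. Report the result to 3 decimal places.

Of 31 sites, 1 differences are transitions and 6 are transversions, so P = 1/31 ≈ 0.032258 and Q = 6/31 ≈ 0.193548.
Under the Kimura two-parameter model, d = −½ ln(1 − 2P − Q) − ¼ ln(1 − 2Q).
1 − 2P − Q = 0.741936, giving −½ ln(0.741936) = 0.149246.
1 − 2Q = 0.612904, giving −¼ ln(0.612904) = 0.122387.
d = 0.149246 + 0.122387 = 0.271633.

0.272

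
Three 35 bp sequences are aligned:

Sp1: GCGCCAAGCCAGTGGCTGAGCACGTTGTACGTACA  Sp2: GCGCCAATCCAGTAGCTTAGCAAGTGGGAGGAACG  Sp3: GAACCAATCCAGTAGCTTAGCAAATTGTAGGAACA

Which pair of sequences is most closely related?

Sp2 and Sp3

Sp1–Sp2: 9/35 differ, p = 0.257, d = 0.315.
Sp1–Sp3: 9/35 differ, p = 0.257, d = 0.315.
Sp2–Sp3: 6/35 differ, p = 0.171, d = 0.195.
The smallest distance is between Sp2 and Sp3.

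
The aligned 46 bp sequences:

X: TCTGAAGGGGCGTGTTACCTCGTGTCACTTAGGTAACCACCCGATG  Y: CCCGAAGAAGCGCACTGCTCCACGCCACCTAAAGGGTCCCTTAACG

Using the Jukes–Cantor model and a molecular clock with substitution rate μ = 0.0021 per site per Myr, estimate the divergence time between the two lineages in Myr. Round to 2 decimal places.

230.30

The sequences differ at 25 of 46 sites, so p = 25/46 ≈ 0.543478.
d = −(3/4) ln(1 − 4p/3) = −0.75 ln(1 − 0.724637) = −0.75 ln(0.275363)
  = −0.75 × (-1.289665) = 0.967249 substitutions/site.
Under a molecular clock d = 2μt, so t = d/(2μ) = 0.967249 / (2 × 0.0021) = 230.30 Myr.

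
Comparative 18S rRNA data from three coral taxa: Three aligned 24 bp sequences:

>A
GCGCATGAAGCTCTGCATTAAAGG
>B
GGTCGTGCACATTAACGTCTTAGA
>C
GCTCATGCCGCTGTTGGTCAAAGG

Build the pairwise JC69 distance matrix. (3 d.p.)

d(A,B) = 1.128, d(A,C) = 0.441, d(B,C) = 0.824

A–B: 14/24 sites differ → p ≈ 0.583333, d = −0.75 ln(1 − 0.777777) = 1.128055 ≈ 1.128.
A–C: 8/24 sites differ → p ≈ 0.333333, d = −0.75 ln(1 − 0.444444) = 0.440839 ≈ 0.441.
B–C: 12/24 sites differ → p = 0.5, d = −0.75 ln(1 − 0.666667) = 0.823960 ≈ 0.824.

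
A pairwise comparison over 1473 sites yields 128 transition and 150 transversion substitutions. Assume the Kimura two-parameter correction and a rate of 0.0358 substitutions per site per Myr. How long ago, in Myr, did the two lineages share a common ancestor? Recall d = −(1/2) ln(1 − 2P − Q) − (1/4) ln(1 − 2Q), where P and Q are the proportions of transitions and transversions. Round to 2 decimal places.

3.05

P = 128/1473 ≈ 0.086897 and Q = 150/1473 ≈ 0.101833.
Under the Kimura two-parameter model, d = −½ ln(1 − 2P − Q) − ¼ ln(1 − 2Q).
1 − 2P − Q = 0.724373, giving −½ ln(0.724373) = 0.161224.
1 − 2Q = 0.796334, giving −¼ ln(0.796334) = 0.056934.
d = 0.161224 + 0.056934 = 0.218158.
Under a molecular clock d = 2μt, so t = d/(2μ) = 0.218158 / (2 × 0.0358) = 3.05 Myr.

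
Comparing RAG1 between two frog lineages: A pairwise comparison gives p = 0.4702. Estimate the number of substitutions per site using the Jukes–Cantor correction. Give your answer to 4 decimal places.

0.7395

d = −(3/4) ln(1 − 4p/3) = −0.75 ln(1 − 0.626933) = −0.75 ln(0.373067)
  = −0.75 × (-0.985997) = 0.739498 substitutions/site.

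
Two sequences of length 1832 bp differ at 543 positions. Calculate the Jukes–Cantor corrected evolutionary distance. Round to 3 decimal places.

p = 543/1832 ≈ 0.296397.
d = −(3/4) ln(1 − 4p/3) = −0.75 ln(1 − 0.395196) = −0.75 ln(0.604804)
  = −0.75 × (-0.502851) = 0.377138 substitutions/site.

0.377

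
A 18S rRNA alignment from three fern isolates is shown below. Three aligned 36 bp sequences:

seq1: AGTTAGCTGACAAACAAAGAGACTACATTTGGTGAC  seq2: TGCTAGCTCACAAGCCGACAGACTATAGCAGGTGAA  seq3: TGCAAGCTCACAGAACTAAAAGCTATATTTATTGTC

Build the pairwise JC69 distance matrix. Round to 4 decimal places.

d(seq1,seq2) = 0.4408, d(seq1,seq3) = 0.6082, d(seq2,seq3) = 0.6082

seq1–seq2: 12/36 sites differ → p ≈ 0.333333, d = −0.75 ln(1 − 0.444444) = 0.440839 ≈ 0.4408.
seq1–seq3: 15/36 sites differ → p ≈ 0.416667, d = −0.75 ln(1 − 0.555556) = 0.608198 ≈ 0.6082.
seq2–seq3: 15/36 sites differ → p ≈ 0.416667, d = −0.75 ln(1 − 0.555556) = 0.608198 ≈ 0.6082.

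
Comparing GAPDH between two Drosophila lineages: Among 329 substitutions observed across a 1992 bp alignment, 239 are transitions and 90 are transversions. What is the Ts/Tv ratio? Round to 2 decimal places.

R = 239/90 = 2.655555… ≈ 2.66 (to 2 d.p.).

2.66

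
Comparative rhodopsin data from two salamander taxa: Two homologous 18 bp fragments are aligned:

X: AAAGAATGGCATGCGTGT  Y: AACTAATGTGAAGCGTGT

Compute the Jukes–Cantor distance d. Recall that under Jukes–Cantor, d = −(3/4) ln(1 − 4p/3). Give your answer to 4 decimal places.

The sequences differ at 5 of 18 sites (3, 4, 9, 10, 12), so p = 5/18 ≈ 0.277778.
d = −(3/4) ln(1 − 4p/3) = −0.75 ln(1 − 0.370371) = −0.75 ln(0.629629)
  = −0.75 × (-0.462625) = 0.346969 substitutions/site.

0.3470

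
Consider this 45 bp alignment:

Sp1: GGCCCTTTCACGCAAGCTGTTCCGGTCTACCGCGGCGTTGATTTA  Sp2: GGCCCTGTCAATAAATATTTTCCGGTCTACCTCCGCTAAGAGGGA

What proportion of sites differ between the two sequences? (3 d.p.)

0.333

The sequences differ at 15 of 45 positions.
p = 15/45 = 0.333333… ≈ 0.333 (to 3 d.p.).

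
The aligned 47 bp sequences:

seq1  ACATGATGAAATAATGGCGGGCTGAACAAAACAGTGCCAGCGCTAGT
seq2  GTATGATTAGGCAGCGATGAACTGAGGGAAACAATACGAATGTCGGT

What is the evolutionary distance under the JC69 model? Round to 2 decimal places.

0.79

The sequences differ at 23 of 47 sites, so p = 23/47 ≈ 0.489362.
d = −(3/4) ln(1 − 4p/3) = −0.75 ln(1 − 0.652483) = −0.75 ln(0.347517)
  = −0.75 × (-1.056942) = 0.792707 substitutions/site.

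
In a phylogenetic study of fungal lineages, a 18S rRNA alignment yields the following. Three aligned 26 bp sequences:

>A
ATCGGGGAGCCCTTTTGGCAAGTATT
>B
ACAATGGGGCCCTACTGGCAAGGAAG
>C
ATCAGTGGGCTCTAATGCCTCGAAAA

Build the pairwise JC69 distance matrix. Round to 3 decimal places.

d(A,B) = 0.539, d(A,C) = 0.717, d(B,C) = 0.623

A–B: 10/26 sites differ → p ≈ 0.384615, d = −0.75 ln(1 − 0.51282) = 0.539341 ≈ 0.539.
A–C: 12/26 sites differ → p ≈ 0.461538, d = −0.75 ln(1 − 0.615384) = 0.716632 ≈ 0.717.
B–C: 11/26 sites differ → p ≈ 0.423077, d = −0.75 ln(1 − 0.564103) = 0.622762 ≈ 0.623.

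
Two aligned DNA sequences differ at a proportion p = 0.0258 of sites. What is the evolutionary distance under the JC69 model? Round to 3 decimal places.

d = −(3/4) ln(1 − 4p/3) = −0.75 ln(1 − 0.0344) = −0.75 ln(0.9656)
  = −0.75 × (-0.035006) = 0.026255 substitutions/site.

0.026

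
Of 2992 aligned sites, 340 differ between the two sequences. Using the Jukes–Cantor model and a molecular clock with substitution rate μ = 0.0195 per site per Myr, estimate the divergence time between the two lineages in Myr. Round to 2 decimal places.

3.16

p = 340/2992 ≈ 0.113636.
d = −(3/4) ln(1 − 4p/3) = −0.75 ln(1 − 0.151515) = −0.75 ln(0.848485)
  = −0.75 × (-0.164303) = 0.123227 substitutions/site.
Under a molecular clock d = 2μt, so t = d/(2μ) = 0.123227 / (2 × 0.0195) = 3.16 Myr.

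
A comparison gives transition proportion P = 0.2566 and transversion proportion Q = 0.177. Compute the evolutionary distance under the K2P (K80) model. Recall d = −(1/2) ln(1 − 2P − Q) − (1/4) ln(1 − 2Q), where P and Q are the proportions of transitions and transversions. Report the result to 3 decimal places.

0.695

Under the Kimura two-parameter model, d = −½ ln(1 − 2P − Q) − ¼ ln(1 − 2Q).
1 − 2P − Q = 0.3098, giving −½ ln(0.3098) = 0.585914.
1 − 2Q = 0.646, giving −¼ ln(0.646) = 0.109239.
d = 0.585914 + 0.109239 = 0.695153.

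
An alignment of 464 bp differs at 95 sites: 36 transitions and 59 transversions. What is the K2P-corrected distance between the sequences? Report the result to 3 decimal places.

P = 36/464 ≈ 0.077586 and Q = 59/464 ≈ 0.127155.
Under the Kimura two-parameter model, d = −½ ln(1 − 2P − Q) − ¼ ln(1 − 2Q).
1 − 2P − Q = 0.717673, giving −½ ln(0.717673) = 0.165871.
1 − 2Q = 0.74569, giving −¼ ln(0.74569) = 0.073361.
d = 0.165871 + 0.073361 = 0.239232.

0.239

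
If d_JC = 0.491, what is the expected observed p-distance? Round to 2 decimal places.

p = (3/4)(1 − e^(−4d/3)) = 0.75 × (1 − e^(-0.654667)) = 0.75 × (1 − 0.519615) = 0.360289.

0.36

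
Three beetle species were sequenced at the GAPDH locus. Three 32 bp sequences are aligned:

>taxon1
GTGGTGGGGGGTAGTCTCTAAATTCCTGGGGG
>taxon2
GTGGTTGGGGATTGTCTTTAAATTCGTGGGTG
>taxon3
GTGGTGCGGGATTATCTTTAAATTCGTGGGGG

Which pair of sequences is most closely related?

taxon2 and taxon3

taxon1–taxon2: 6/32 differ, p = 0.188, d = 0.216.
taxon1–taxon3: 6/32 differ, p = 0.188, d = 0.216.
taxon2–taxon3: 4/32 differ, p = 0.125, d = 0.137.
The smallest distance is between taxon2 and taxon3.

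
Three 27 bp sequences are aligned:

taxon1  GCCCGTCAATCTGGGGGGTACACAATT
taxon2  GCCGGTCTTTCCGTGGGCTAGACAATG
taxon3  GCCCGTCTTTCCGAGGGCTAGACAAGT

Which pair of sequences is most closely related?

taxon1–taxon2: 8/27 differ, p = 0.296, d = 0.377.
taxon1–taxon3: 7/27 differ, p = 0.259, d = 0.318.
taxon2–taxon3: 4/27 differ, p = 0.148, d = 0.165.
The smallest distance is between taxon2 and taxon3.

taxon2 and taxon3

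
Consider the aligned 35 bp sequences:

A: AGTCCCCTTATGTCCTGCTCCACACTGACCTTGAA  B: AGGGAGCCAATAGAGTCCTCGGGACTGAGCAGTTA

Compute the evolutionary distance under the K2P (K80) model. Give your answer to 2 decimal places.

1.11

Of 35 sites, 3 differences are transitions and 16 are transversions, so P = 3/35 ≈ 0.085714 and Q = 16/35 ≈ 0.457143.
Under the Kimura two-parameter model, d = −½ ln(1 − 2P − Q) − ¼ ln(1 − 2Q).
1 − 2P − Q = 0.371429, giving −½ ln(0.371429) = 0.495199.
1 − 2Q = 0.085714, giving −¼ ln(0.085714) = 0.614185.
d = 0.495199 + 0.614185 = 1.109384.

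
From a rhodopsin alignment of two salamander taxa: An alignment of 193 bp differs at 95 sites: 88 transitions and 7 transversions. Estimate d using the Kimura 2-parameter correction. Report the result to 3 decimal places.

1.499

P = 88/193 ≈ 0.455959 and Q = 7/193 ≈ 0.036269.
Under the Kimura two-parameter model, d = −½ ln(1 − 2P − Q) − ¼ ln(1 − 2Q).
1 − 2P − Q = 0.051813, giving −½ ln(0.051813) = 1.480057.
1 − 2Q = 0.927462, giving −¼ ln(0.927462) = 0.018826.
d = 1.480057 + 0.018826 = 1.498883.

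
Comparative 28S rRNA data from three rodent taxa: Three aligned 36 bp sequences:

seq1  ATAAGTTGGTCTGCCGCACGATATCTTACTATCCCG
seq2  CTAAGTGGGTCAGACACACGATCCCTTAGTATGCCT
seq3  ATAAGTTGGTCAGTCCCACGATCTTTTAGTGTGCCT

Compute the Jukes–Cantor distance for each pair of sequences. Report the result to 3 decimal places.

d(seq1,seq2) = 0.347, d(seq1,seq3) = 0.304, d(seq2,seq3) = 0.225

seq1–seq2: 10/36 sites differ → p ≈ 0.277778, d = −0.75 ln(1 − 0.370371) = 0.346968 ≈ 0.347.
seq1–seq3: 9/36 sites differ → p = 0.25, d = −0.75 ln(1 − 0.333333) = 0.304098 ≈ 0.304.
seq2–seq3: 7/36 sites differ → p ≈ 0.194444, d = −0.75 ln(1 − 0.259259) = 0.225078 ≈ 0.225.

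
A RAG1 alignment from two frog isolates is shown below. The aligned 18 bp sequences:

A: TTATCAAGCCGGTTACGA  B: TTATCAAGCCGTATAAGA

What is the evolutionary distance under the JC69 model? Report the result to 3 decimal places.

The sequences differ at 3 of 18 sites (12, 13, 16), so p = 3/18 ≈ 0.166667.
d = −(3/4) ln(1 − 4p/3) = −0.75 ln(1 − 0.222223) = −0.75 ln(0.777777)
  = −0.75 × (-0.251315) = 0.188486 substitutions/site.

0.188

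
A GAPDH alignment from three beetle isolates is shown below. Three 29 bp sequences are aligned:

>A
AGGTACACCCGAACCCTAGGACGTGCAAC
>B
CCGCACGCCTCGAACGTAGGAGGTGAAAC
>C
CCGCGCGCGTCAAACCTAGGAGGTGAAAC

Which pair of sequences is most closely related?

B and C

A–B: 11/29 differ, p = 0.379, d = 0.529.
A–C: 11/29 differ, p = 0.379, d = 0.529.
B–C: 4/29 differ, p = 0.138, d = 0.152.
The smallest distance is between B and C.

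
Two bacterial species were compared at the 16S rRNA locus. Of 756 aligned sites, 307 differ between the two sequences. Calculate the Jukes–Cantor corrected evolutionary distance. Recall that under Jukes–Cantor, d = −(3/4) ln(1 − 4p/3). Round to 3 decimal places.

p = 307/756 ≈ 0.406085.
d = −(3/4) ln(1 − 4p/3) = −0.75 ln(1 − 0.541447) = −0.75 ln(0.458553)
  = −0.75 × (-0.779679) = 0.584759 substitutions/site.

0.585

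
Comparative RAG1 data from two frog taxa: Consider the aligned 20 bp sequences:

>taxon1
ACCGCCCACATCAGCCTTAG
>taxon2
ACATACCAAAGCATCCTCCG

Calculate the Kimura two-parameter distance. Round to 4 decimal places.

Of 20 sites, 1 differences are transitions and 7 are transversions, so P = 1/20 = 0.05 and Q = 7/20 = 0.35.
Under the Kimura two-parameter model, d = −½ ln(1 − 2P − Q) − ¼ ln(1 − 2Q).
1 − 2P − Q = 0.55, giving −½ ln(0.55) = 0.298919.
1 − 2Q = 0.3, giving −¼ ln(0.3) = 0.300993.
d = 0.298919 + 0.300993 = 0.599912.

0.5999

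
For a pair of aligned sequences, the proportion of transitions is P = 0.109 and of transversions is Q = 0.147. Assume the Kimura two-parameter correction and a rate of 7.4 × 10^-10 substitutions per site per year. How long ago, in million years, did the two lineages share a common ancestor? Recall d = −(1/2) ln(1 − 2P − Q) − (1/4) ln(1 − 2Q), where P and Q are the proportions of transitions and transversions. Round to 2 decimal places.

Under the Kimura two-parameter model, d = −½ ln(1 − 2P − Q) − ¼ ln(1 − 2Q).
1 − 2P − Q = 0.635, giving −½ ln(0.635) = 0.227065.
1 − 2Q = 0.706, giving −¼ ln(0.706) = 0.087035.
d = 0.227065 + 0.087035 = 0.314100.
Under a molecular clock d = 2μt, so t = d/(2μ) = 0.314100 / (2 × 7.4 × 10^-10) = 212.23 million years.

212.23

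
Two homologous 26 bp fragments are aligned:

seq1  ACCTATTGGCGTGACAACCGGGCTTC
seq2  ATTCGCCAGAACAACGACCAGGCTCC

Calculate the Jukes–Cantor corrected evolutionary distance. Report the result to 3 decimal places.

0.949

The sequences differ at 14 of 26 sites, so p = 14/26 ≈ 0.538462.
d = −(3/4) ln(1 − 4p/3) = −0.75 ln(1 − 0.717949) = −0.75 ln(0.282051)
  = −0.75 × (-1.265667) = 0.949250 substitutions/site.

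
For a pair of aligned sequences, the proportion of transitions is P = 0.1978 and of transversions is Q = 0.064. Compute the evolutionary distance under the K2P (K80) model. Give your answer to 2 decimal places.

Under the Kimura two-parameter model, d = −½ ln(1 − 2P − Q) − ¼ ln(1 − 2Q).
1 − 2P − Q = 0.5404, giving −½ ln(0.5404) = 0.307723.
1 − 2Q = 0.872, giving −¼ ln(0.872) = 0.034241.
d = 0.307723 + 0.034241 = 0.341964.

0.34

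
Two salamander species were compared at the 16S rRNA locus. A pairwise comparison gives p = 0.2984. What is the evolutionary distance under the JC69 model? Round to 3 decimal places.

0.380

d = −(3/4) ln(1 − 4p/3) = −0.75 ln(1 − 0.397867) = −0.75 ln(0.602133)
  = −0.75 × (-0.507277) = 0.380458 substitutions/site.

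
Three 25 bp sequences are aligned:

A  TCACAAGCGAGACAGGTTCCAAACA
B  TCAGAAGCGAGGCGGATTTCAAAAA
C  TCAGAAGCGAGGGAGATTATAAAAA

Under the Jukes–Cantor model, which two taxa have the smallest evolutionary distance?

B and C

A–B: 6/25 differ, p = 0.240, d = 0.289.
A–C: 7/25 differ, p = 0.280, d = 0.351.
B–C: 4/25 differ, p = 0.160, d = 0.180.
The smallest distance is between B and C.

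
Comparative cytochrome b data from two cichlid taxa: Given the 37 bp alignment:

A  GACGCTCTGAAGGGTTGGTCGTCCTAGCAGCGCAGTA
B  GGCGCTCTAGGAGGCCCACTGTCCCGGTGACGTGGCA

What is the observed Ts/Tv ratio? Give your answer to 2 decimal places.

Transitions are A↔G and C↔T; transversions are all other mismatches.
Transitions: 18. Transversions: 1.
R = 18/1 = 18.00.

18.00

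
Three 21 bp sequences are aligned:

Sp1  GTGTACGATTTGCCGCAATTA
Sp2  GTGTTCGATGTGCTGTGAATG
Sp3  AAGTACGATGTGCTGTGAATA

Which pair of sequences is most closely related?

Sp1–Sp2: 7/21 differ, p = 0.333, d = 0.441.
Sp1–Sp3: 7/21 differ, p = 0.333, d = 0.441.
Sp2–Sp3: 4/21 differ, p = 0.190, d = 0.220.
The smallest distance is between Sp2 and Sp3.

Sp2 and Sp3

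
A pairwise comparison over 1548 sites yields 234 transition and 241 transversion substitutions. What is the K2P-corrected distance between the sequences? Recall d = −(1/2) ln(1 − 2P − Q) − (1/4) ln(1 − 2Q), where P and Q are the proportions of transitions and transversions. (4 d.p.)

P = 234/1548 ≈ 0.151163 and Q = 241/1548 ≈ 0.155685.
Under the Kimura two-parameter model, d = −½ ln(1 − 2P − Q) − ¼ ln(1 − 2Q).
1 − 2P − Q = 0.541989, giving −½ ln(0.541989) = 0.306255.
1 − 2Q = 0.68863, giving −¼ ln(0.68863) = 0.093263.
d = 0.306255 + 0.093263 = 0.399518.

0.3995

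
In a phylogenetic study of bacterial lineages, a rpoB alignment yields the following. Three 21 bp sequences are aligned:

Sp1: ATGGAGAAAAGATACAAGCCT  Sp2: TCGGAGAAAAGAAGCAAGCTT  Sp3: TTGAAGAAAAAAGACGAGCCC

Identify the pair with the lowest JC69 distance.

Sp1 and Sp2

Sp1–Sp2: 5/21 differ, p = 0.238, d = 0.286.
Sp1–Sp3: 6/21 differ, p = 0.286, d = 0.360.
Sp2–Sp3: 8/21 differ, p = 0.381, d = 0.532.
The smallest distance is between Sp1 and Sp2.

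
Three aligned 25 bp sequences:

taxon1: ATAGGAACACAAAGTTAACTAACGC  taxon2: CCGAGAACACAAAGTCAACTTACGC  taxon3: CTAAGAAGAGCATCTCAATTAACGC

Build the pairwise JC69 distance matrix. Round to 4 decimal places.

d(taxon1,taxon2) = 0.2892, d(taxon1,taxon3) = 0.4904, d(taxon2,taxon3) = 0.4904

taxon1–taxon2: 6/25 sites differ → p = 0.24, d = −0.75 ln(1 − 0.32) = 0.289247 ≈ 0.2892.
taxon1–taxon3: 9/25 sites differ → p = 0.36, d = −0.75 ln(1 − 0.48) = 0.490445 ≈ 0.4904.
taxon2–taxon3: 9/25 sites differ → p = 0.36, d = −0.75 ln(1 − 0.48) = 0.490445 ≈ 0.4904.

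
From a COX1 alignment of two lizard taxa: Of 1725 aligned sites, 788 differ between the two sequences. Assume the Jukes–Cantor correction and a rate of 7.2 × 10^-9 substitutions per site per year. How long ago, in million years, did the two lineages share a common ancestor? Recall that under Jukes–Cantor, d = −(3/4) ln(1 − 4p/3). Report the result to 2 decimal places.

48.92

p = 788/1725 ≈ 0.456812.
d = −(3/4) ln(1 − 4p/3) = −0.75 ln(1 − 0.609083) = −0.75 ln(0.390917)
  = −0.75 × (-0.939260) = 0.704445 substitutions/site.
Under a molecular clock d = 2μt, so t = d/(2μ) = 0.704445 / (2 × 7.2 × 10^-9) = 48.92 million years.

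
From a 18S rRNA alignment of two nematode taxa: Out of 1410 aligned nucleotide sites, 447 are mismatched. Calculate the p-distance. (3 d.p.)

p = 447/1410 = 0.317021… ≈ 0.317 (to 3 d.p.).

0.317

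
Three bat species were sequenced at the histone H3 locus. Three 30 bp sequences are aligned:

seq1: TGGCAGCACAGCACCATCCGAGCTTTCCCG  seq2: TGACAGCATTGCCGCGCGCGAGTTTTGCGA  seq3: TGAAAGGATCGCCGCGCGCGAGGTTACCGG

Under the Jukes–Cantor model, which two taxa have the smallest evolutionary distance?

seq1–seq2: 12/30 differ, p = 0.400, d = 0.572.
seq1–seq3: 13/30 differ, p = 0.433, d = 0.647.
seq2–seq3: 7/30 differ, p = 0.233, d = 0.280.
The smallest distance is between seq2 and seq3.

seq2 and seq3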